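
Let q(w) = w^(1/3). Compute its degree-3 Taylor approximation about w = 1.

Compute the successive derivatives at the expansion point and divide by k!.
[(w - 1)^0] = 1;  [(w - 1)^1] = 1/3;  [(w - 1)^2] = -1/9;  [(w - 1)^3] = 5/81.

5*(w - 1)^3/81 - (w - 1)^2/9 + (w - 1)/3 + 1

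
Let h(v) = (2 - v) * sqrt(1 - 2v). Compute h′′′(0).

-3

Shift and add copies of the series according to the polynomial's terms.
From the series, [v^3] h = -1/2; multiply by 3! = 6 to get -3.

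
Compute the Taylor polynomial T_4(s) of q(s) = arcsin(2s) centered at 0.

Compute the successive derivatives at the expansion point and divide by k!.
q(0) = 0
q′(0) = 2
q′′(0) = 0
q′′′(0) = 8
q^(4)(0) = 0
The Taylor polynomial is Σ q^(k)(0)/k! · s^k.

4*s^3/3 + 2*s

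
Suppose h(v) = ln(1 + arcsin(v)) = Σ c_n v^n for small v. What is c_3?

Let u equal the inner series; expand the outer function in u and truncate.
h(0) = 0
h′(0) = 1
h′′(0) = -1
h′′′(0) = 3

1/2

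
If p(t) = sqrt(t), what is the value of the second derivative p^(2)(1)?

-1/4

From the series, [(t - 1)^2] p = -1/8; multiply by 2! = 2 to get -1/4.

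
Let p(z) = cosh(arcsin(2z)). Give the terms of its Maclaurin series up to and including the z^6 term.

Plug the Maclaurin series of the inner function into that of the outer and collect terms.
[z^0] = 1;  [z^1] = 0;  [z^2] = 2;  [z^3] = 0;  [z^4] = 10/3;  [z^5] = 0;  [z^6] = 68/9.

68*z^6/9 + 10*z^4/3 + 2*z^2 + 1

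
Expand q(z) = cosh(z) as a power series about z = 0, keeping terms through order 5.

z^4/24 + z^2/2 + 1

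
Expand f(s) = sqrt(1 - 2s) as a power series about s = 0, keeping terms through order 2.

Use the known series and substitute for the argument.
f(0) = 1
f′(0) = -1
f′′(0) = -1

-s^2/2 - s + 1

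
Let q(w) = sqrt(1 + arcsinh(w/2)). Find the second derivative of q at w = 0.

-1/16

Substitute the inner expansion into the outer series and collect powers.
The coefficient of w^2 in the expansion is -1/32, so q′′(0) = 2! * (-1/32) = -1/16.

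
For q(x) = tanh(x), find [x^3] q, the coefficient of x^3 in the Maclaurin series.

Compute the successive derivatives at the expansion point and divide by k!.

-1/3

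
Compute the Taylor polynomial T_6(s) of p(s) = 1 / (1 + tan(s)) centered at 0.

122*s^6/45 - 32*s^5/15 + 5*s^4/3 - 4*s^3/3 + s^2 - s + 1

Write 1/(1+u) = 1 - u + u^2 - u^3 + ... and substitute the series for u.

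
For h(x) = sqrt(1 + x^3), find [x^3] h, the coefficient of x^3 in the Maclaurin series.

1/2

[x^0] = 1;  [x^1] = 0;  [x^2] = 0;  [x^3] = 1/2.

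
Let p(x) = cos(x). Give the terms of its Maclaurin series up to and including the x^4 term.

Compute the successive derivatives at the expansion point and divide by k!.
p(0) = 1
p′(0) = 0
p′′(0) = -1
p′′′(0) = 0
p^(4)(0) = 1

x^4/24 - x^2/2 + 1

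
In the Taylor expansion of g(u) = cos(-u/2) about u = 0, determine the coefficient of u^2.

g(0) = 1
g′(0) = 0
g′′(0) = -1/4
Then c_k = g^(k)(0)/k! gives each Taylor coefficient.

-1/8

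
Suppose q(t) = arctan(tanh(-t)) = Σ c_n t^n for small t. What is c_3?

Substitute the inner expansion into the outer series and collect powers.

2/3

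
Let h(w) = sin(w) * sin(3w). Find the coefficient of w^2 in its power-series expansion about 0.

Expand each factor separately, then convolve coefficients.
h(0) = 0
h′(0) = 0
h′′(0) = 6
So c_2 = h′′(0)/2! = 3.

3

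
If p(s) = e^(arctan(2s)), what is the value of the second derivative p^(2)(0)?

4

Compose series: expand the inner function first, then feed it into the outer expansion.
From the series, [s^2] p = 2; multiply by 2! = 2 to get 4.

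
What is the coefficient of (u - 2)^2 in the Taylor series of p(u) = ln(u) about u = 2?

-1/8

Apply the Taylor formula c_k = f^(k)(a)/k!.
[(u - 2)^0] = ln(2);  [(u - 2)^1] = 1/2;  [(u - 2)^2] = -1/8.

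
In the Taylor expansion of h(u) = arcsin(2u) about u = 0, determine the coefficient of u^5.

Apply the Taylor formula c_k = f^(k)(a)/k!.

12/5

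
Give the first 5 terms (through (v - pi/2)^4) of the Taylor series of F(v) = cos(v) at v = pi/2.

(v - pi/2)^3/6 - (v - pi/2)

[(v - pi/2)^0] = 0;  [(v - pi/2)^1] = -1;  [(v - pi/2)^2] = 0;  [(v - pi/2)^3] = 1/6;  [(v - pi/2)^4] = 0.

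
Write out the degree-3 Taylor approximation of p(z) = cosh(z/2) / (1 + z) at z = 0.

-9*z^3/8 + 9*z^2/8 - z + 1

Take the Cauchy product of the two expansions.
p(0) = 1
p′(0) = -1
p′′(0) = 9/4
p′′′(0) = -27/4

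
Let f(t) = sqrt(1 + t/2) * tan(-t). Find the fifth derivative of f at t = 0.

-3701/256

Expand each factor separately, then convolve coefficients.
The coefficient of t^5 in the expansion is -3701/30720, so f^(5)(0) = 5! * (-3701/30720) = -3701/256.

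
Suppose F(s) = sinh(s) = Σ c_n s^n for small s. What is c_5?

F(0) = 0
F′(0) = 1
F′′(0) = 0
F′′′(0) = 1
F^(4)(0) = 0
F^(5)(0) = 1
Then c_k = F^(k)(0)/k! gives each Taylor coefficient.

1/120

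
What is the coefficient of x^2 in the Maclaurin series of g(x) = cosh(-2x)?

2

g(0) = 1
g′(0) = 0
g′′(0) = 4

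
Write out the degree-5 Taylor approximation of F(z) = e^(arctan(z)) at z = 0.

Compose series: expand the inner function first, then feed it into the outer expansion.

z^5/24 - 7*z^4/24 - z^3/6 + z^2/2 + z + 1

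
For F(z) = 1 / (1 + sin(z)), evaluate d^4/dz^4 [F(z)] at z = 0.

16

Use the geometric series for the reciprocal, then substitute.
The coefficient of z^4 in the expansion is 2/3, so F^(4)(0) = 4! * (2/3) = 16.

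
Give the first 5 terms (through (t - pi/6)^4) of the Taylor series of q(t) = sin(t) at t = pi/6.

(t - pi/6)^4/48 - sqrt(3)*(t - pi/6)^3/12 - (t - pi/6)^2/4 + sqrt(3)*(t - pi/6)/2 + 1/2

q(pi/6) = 1/2
q′(pi/6) = sqrt(3)/2
q′′(pi/6) = -1/2
q′′′(pi/6) = -sqrt(3)/2
q^(4)(pi/6) = 1/2
Then c_k = q^(k)(pi/6)/k! gives each Taylor coefficient.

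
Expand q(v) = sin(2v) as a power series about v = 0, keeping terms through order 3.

-4*v^3/3 + 2*v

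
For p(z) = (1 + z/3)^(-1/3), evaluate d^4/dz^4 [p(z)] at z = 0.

280/6561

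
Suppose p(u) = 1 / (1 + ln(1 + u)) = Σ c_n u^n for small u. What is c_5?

Expand as Σ (-1)^k u^k with u equal to the inner function's series.

-347/60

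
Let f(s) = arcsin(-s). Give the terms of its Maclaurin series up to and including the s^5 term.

[s^0] = 0;  [s^1] = -1;  [s^2] = 0;  [s^3] = -1/6;  [s^4] = 0;  [s^5] = -3/40.

-3*s^5/40 - s^3/6 - s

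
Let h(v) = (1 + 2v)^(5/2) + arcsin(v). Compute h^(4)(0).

Expand each term separately and add.
From the series, [v^4] h = -5/8; multiply by 4! = 24 to get -15.

-15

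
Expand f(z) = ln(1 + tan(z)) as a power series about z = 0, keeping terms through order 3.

Substitute the inner expansion into the outer series and collect powers.
f(0) = 0
f′(0) = 1
f′′(0) = -1
f′′′(0) = 4
Dividing each by k! gives the coefficients c_0, ..., c_3.

2*z^3/3 - z^2/2 + z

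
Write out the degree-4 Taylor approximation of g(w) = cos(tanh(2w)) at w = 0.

Compose series: expand the inner function first, then feed it into the outer expansion.
g(0) = 1
g′(0) = 0
g′′(0) = -4
g′′′(0) = 0
g^(4)(0) = 144

6*w^4 - 2*w^2 + 1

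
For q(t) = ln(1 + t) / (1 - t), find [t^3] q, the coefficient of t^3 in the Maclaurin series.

5/6

Multiply the numerator's expansion by the denominator's geometric series.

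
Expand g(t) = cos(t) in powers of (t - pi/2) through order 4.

Apply the Taylor formula c_k = f^(k)(a)/k!.
g(pi/2) = 0
g′(pi/2) = -1
g′′(pi/2) = 0
g′′′(pi/2) = 1
g^(4)(pi/2) = 0

(t - pi/2)^3/6 - (t - pi/2)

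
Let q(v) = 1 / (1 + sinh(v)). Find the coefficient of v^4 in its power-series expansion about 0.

4/3

Expand as Σ (-1)^k u^k with u equal to the inner function's series.
q(0) = 1
q′(0) = -1
q′′(0) = 2
q′′′(0) = -7
q^(4)(0) = 32
So c_4 = q^(4)(0)/4! = 4/3.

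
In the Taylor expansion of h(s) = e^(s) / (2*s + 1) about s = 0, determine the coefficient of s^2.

Multiply the numerator's expansion by the denominator's geometric series.
h(0) = 1
h′(0) = -1
h′′(0) = 5
So c_2 = h′′(0)/2! = 5/2.

5/2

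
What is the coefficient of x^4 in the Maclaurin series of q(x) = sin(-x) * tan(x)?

-1/6

Write out both Maclaurin series and multiply, keeping only the needed powers.
q(0) = 0
q′(0) = 0
q′′(0) = -2
q′′′(0) = 0
q^(4)(0) = -4
So c_4 = q^(4)(0)/4! = -1/6.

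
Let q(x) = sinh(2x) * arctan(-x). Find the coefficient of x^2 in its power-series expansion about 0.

Multiply the two series term by term and collect like powers.
q(0) = 0
q′(0) = 0
q′′(0) = -4

-2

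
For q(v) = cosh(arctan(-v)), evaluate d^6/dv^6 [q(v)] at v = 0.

Plug the Maclaurin series of the inner function into that of the outer and collect terms.
The coefficient of v^6 in the expansion is 29/144, so q^(6)(0) = 6! * (29/144) = 145.

145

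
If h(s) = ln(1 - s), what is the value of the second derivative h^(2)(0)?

Differentiate repeatedly and evaluate at the center.
The coefficient of s^2 in the expansion is -1/2, so h′′(0) = 2! * (-1/2) = -1.

-1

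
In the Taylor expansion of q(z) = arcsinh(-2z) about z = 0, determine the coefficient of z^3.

4/3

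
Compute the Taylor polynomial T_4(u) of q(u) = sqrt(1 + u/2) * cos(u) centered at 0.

Expand each factor separately, then convolve coefficients.
q(0) = 1
q′(0) = 1/4
q′′(0) = -17/16
q′′′(0) = -45/64
q^(4)(0) = 337/256

337*u^4/6144 - 15*u^3/128 - 17*u^2/32 + u/4 + 1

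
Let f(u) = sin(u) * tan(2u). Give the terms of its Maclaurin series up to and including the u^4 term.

7*u^4/3 + 2*u^2

Take the Cauchy product of the two expansions.
f(0) = 0
f′(0) = 0
f′′(0) = 4
f′′′(0) = 0
f^(4)(0) = 56
The Taylor polynomial is Σ f^(k)(0)/k! · u^k.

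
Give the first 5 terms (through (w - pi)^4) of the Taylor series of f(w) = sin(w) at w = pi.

Compute the successive derivatives at the expansion point and divide by k!.
[(w - pi)^0] = 0;  [(w - pi)^1] = -1;  [(w - pi)^2] = 0;  [(w - pi)^3] = 1/6;  [(w - pi)^4] = 0.

(w - pi)^3/6 - (w - pi)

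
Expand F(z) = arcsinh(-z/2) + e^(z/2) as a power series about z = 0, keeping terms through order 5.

Add the two expansions coefficient-wise.

-z^5/480 + z^4/384 + z^3/24 + z^2/8 + 1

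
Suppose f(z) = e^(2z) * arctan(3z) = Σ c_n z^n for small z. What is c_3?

Expand each factor separately, then convolve coefficients.
[z^0] = 0;  [z^1] = 3;  [z^2] = 6;  [z^3] = -3.
So c_3 = f′′′(0)/3! = -3.

-3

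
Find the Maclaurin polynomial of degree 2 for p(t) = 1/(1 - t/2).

t^2/4 + t/2 + 1

Differentiate repeatedly and evaluate at the center.
p(0) = 1
p′(0) = 1/2
p′′(0) = 1/2
Then c_k = p^(k)(0)/k! gives each Taylor coefficient.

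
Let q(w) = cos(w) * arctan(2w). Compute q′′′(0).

Expand each factor separately, then convolve coefficients.
From the series, [w^3] q = -11/3; multiply by 3! = 6 to get -22.

-22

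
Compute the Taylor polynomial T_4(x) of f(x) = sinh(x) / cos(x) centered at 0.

Invert the denominator's series and multiply.
f(0) = 0
f′(0) = 1
f′′(0) = 0
f′′′(0) = 4
f^(4)(0) = 0
Dividing each by k! gives the coefficients c_0, ..., c_4.

2*x^3/3 + x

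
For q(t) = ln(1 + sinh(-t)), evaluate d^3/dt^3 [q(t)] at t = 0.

-3

Plug the Maclaurin series of the inner function into that of the outer and collect terms.
The coefficient of t^3 in the expansion is -1/2, so q′′′(0) = 3! * (-1/2) = -3.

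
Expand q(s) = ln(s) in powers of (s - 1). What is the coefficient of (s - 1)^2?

-1/2

q(1) = 0
q′(1) = 1
q′′(1) = -1
So c_2 = q′′(1)/2! = -1/2.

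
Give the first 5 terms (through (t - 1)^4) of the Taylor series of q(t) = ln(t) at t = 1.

[(t - 1)^0] = 0;  [(t - 1)^1] = 1;  [(t - 1)^2] = -1/2;  [(t - 1)^3] = 1/3;  [(t - 1)^4] = -1/4.

-(t - 1)^4/4 + (t - 1)^3/3 - (t - 1)^2/2 + (t - 1)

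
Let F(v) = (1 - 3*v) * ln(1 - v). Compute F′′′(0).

Multiply each power in the prefactor through the base expansion.
The coefficient of v^3 in the expansion is 7/6, so F′′′(0) = 3! * (7/6) = 7.

7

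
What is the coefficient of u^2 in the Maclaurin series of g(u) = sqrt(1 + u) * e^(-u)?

Take the Cauchy product of the two expansions.
[u^0] = 1;  [u^1] = -1/2;  [u^2] = -1/8.

-1/8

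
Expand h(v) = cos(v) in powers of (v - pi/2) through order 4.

Use the known series and substitute for the argument.
h(pi/2) = 0
h′(pi/2) = -1
h′′(pi/2) = 0
h′′′(pi/2) = 1
h^(4)(pi/2) = 0

(v - pi/2)^3/6 - (v - pi/2)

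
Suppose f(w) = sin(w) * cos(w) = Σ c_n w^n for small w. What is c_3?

Expand each factor separately, then convolve coefficients.
[w^0] = 0;  [w^1] = 1;  [w^2] = 0;  [w^3] = -2/3.

-2/3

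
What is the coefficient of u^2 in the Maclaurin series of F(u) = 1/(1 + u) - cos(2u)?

Add the two expansions coefficient-wise.
F(0) = 0
F′(0) = -1
F′′(0) = 6
So c_2 = F′′(0)/2! = 3.

3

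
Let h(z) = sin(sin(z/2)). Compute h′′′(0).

-1/4

Substitute the inner expansion into the outer series and collect powers.
From the series, [z^3] h = -1/24; multiply by 3! = 6 to get -1/4.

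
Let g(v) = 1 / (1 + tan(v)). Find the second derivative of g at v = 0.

2

Write 1/(1+u) = 1 - u + u^2 - u^3 + ... and substitute the series for u.
From the series, [v^2] g = 1; multiply by 2! = 2 to get 2.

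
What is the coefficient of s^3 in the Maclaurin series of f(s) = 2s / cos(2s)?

Write the quotient as an unknown series and match coefficients against numerator = denominator · series.
So c_3 = f′′′(0)/3! = 4.

4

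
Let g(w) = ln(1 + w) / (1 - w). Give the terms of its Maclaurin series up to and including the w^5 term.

Expand each factor separately, then convolve coefficients.
g(0) = 0
g′(0) = 1
g′′(0) = 1
g′′′(0) = 5
g^(4)(0) = 14
g^(5)(0) = 94
Then c_k = g^(k)(0)/k! gives each Taylor coefficient.

47*w^5/60 + 7*w^4/12 + 5*w^3/6 + w^2/2 + w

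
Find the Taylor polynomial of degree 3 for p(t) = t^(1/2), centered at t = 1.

[(t - 1)^0] = 1;  [(t - 1)^1] = 1/2;  [(t - 1)^2] = -1/8;  [(t - 1)^3] = 1/16.

(t - 1)^3/16 - (t - 1)^2/8 + (t - 1)/2 + 1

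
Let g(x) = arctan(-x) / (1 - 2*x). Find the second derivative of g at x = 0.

Use 1/(1 - r) = Σ r^k on the denominator, then take the Cauchy product.
The coefficient of x^2 in the expansion is -2, so g′′(0) = 2! * (-2) = -4.

-4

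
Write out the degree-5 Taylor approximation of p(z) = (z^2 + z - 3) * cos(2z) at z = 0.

Multiply each power in the prefactor through the base expansion.
p(0) = -3
p′(0) = 1
p′′(0) = 14
p′′′(0) = -12
p^(4)(0) = -96
p^(5)(0) = 80

2*z^5/3 - 4*z^4 - 2*z^3 + 7*z^2 + z - 3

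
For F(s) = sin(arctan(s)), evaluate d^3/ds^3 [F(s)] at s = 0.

-3

Plug the Maclaurin series of the inner function into that of the outer and collect terms.
The coefficient of s^3 in the expansion is -1/2, so F′′′(0) = 3! * (-1/2) = -3.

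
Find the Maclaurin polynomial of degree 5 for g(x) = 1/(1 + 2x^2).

4*x^4 - 2*x^2 + 1

g(0) = 1
g′(0) = 0
g′′(0) = -4
g′′′(0) = 0
g^(4)(0) = 96
g^(5)(0) = 0
The Taylor polynomial is Σ g^(k)(0)/k! · x^k.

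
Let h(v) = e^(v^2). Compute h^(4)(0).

Differentiate repeatedly and evaluate at the center.
The coefficient of v^4 in the expansion is 1/2, so h^(4)(0) = 4! * (1/2) = 12.

12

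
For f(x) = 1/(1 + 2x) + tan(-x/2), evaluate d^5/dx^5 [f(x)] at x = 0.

Combine the two series term by term.
The coefficient of x^5 in the expansion is -7681/240, so f^(5)(0) = 5! * (-7681/240) = -7681/2.

-7681/2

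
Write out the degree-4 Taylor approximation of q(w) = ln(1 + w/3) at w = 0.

-w^4/324 + w^3/81 - w^2/18 + w/3

Compute the successive derivatives at the expansion point and divide by k!.
[w^0] = 0;  [w^1] = 1/3;  [w^2] = -1/18;  [w^3] = 1/81;  [w^4] = -1/324.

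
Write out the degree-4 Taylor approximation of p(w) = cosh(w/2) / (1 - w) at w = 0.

Multiply the two series term by term and collect like powers.
p(0) = 1
p′(0) = 1
p′′(0) = 9/4
p′′′(0) = 27/4
p^(4)(0) = 433/16

433*w^4/384 + 9*w^3/8 + 9*w^2/8 + w + 1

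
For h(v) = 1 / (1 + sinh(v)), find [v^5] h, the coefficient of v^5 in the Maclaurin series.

-181/120

Use the geometric series for the reciprocal, then substitute.
h(0) = 1
h′(0) = -1
h′′(0) = 2
h′′′(0) = -7
h^(4)(0) = 32
h^(5)(0) = -181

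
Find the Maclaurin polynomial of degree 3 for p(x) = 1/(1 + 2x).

-8*x^3 + 4*x^2 - 2*x + 1

Differentiate repeatedly and evaluate at the center.
p(0) = 1
p′(0) = -2
p′′(0) = 8
p′′′(0) = -48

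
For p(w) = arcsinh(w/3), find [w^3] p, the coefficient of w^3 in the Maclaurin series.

-1/162

p(0) = 0
p′(0) = 1/3
p′′(0) = 0
p′′′(0) = -1/27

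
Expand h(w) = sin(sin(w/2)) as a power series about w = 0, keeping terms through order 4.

Let u equal the inner series; expand the outer function in u and truncate.
h(0) = 0
h′(0) = 1/2
h′′(0) = 0
h′′′(0) = -1/4
h^(4)(0) = 0

-w^3/24 + w/2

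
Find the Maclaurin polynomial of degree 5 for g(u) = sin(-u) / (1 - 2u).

Write out both Maclaurin series and multiply, keeping only the needed powers.
g(0) = 0
g′(0) = -1
g′′(0) = -4
g′′′(0) = -23
g^(4)(0) = -184
g^(5)(0) = -1841

-1841*u^5/120 - 23*u^4/3 - 23*u^3/6 - 2*u^2 - u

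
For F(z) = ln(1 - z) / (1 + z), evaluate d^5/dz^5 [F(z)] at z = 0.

-94

Take the Cauchy product of the two expansions.
The coefficient of z^5 in the expansion is -47/60, so F^(5)(0) = 5! * (-47/60) = -94.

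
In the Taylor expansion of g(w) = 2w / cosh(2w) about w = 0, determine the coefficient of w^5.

20/3

Write the quotient as an unknown series and match coefficients against numerator = denominator · series.
So c_5 = g^(5)(0)/5! = 20/3.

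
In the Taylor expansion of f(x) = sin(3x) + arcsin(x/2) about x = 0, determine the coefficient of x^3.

Combine the two series term by term.
f(0) = 0
f′(0) = 7/2
f′′(0) = 0
f′′′(0) = -215/8
So c_3 = f′′′(0)/3! = -215/48.

-215/48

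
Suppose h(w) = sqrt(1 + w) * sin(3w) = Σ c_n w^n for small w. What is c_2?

3/2

Write out both Maclaurin series and multiply, keeping only the needed powers.
h(0) = 0
h′(0) = 3
h′′(0) = 3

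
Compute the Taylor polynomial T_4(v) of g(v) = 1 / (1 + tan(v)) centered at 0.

Expand as Σ (-1)^k u^k with u equal to the inner function's series.
g(0) = 1
g′(0) = -1
g′′(0) = 2
g′′′(0) = -8
g^(4)(0) = 40

5*v^4/3 - 4*v^3/3 + v^2 - v + 1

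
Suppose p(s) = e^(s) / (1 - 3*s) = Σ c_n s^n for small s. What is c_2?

25/2

Expand 1/(denominator) as a geometric series and multiply by the numerator's series.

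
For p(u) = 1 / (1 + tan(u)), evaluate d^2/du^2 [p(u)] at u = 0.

2

Use the geometric series for the reciprocal, then substitute.
The coefficient of u^2 in the expansion is 1, so p′′(0) = 2! * (1) = 2.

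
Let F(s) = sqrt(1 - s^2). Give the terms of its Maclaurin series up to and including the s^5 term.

Compute the successive derivatives at the expansion point and divide by k!.
F(0) = 1
F′(0) = 0
F′′(0) = -1
F′′′(0) = 0
F^(4)(0) = -3
F^(5)(0) = 0

-s^4/8 - s^2/2 + 1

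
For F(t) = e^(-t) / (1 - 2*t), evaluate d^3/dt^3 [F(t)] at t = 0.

29

Expand 1/(denominator) as a geometric series and multiply by the numerator's series.
From the series, [t^3] F = 29/6; multiply by 3! = 6 to get 29.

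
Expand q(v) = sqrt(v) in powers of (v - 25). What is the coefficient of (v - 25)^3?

q(25) = 5
q′(25) = 1/10
q′′(25) = -1/500
q′′′(25) = 3/25000
Dividing each by k! gives the coefficients c_0, ..., c_3.

1/50000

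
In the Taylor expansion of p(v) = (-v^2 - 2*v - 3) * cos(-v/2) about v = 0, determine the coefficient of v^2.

-5/8

Shift and add copies of the series according to the polynomial's terms.
[v^0] = -3;  [v^1] = -2;  [v^2] = -5/8.
So c_2 = p′′(0)/2! = -5/8.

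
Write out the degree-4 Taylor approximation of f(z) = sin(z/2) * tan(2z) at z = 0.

Write out both Maclaurin series and multiply, keeping only the needed powers.

31*z^4/24 + z^2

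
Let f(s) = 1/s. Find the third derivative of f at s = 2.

Differentiate repeatedly and evaluate at the center.
From the series, [(s - 2)^3] f = -1/16; multiply by 3! = 6 to get -3/8.

-3/8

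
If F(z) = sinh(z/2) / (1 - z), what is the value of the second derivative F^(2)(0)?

1

Multiply the two series term by term and collect like powers.
From the series, [z^2] F = 1/2; multiply by 2! = 2 to get 1.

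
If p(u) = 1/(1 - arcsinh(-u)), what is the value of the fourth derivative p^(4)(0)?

Substitute the inner expansion into the outer series and collect powers.
From the series, [u^4] p = 2/3; multiply by 4! = 24 to get 16.

16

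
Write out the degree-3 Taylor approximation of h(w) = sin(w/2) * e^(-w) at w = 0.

Expand each factor separately, then convolve coefficients.
h(0) = 0
h′(0) = 1/2
h′′(0) = -1
h′′′(0) = 11/8
Dividing each by k! gives the coefficients c_0, ..., c_3.

11*w^3/48 - w^2/2 + w/2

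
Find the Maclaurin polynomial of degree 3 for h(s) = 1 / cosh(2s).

1 - 2*s^2

Write the quotient as an unknown series and match coefficients against numerator = denominator · series.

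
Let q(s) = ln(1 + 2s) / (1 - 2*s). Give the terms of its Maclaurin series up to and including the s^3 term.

Multiply the numerator's expansion by the denominator's geometric series.
q(0) = 0
q′(0) = 2
q′′(0) = 4
q′′′(0) = 40

20*s^3/3 + 2*s^2 + 2*s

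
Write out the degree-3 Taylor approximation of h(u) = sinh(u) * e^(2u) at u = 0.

13*u^3/6 + 2*u^2 + u

Take the Cauchy product of the two expansions.
h(0) = 0
h′(0) = 1
h′′(0) = 4
h′′′(0) = 13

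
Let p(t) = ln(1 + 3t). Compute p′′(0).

-9

From the series, [t^2] p = -9/2; multiply by 2! = 2 to get -9.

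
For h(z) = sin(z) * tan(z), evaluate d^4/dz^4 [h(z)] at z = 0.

4

Multiply the two series term by term and collect like powers.
From the series, [z^4] h = 1/6; multiply by 4! = 24 to get 4.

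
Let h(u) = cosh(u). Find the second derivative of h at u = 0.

1

From the series, [u^2] h = 1/2; multiply by 2! = 2 to get 1.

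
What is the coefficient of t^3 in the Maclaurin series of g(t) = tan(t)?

1/3

g(0) = 0
g′(0) = 1
g′′(0) = 0
g′′′(0) = 2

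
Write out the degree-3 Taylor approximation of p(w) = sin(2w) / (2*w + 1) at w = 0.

20*w^3/3 - 4*w^2 + 2*w

Expand 1/(denominator) as a geometric series and multiply by the numerator's series.
[w^0] = 0;  [w^1] = 2;  [w^2] = -4;  [w^3] = 20/3.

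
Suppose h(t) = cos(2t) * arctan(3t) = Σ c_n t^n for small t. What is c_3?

Multiply the two series term by term and collect like powers.
[t^0] = 0;  [t^1] = 3;  [t^2] = 0;  [t^3] = -15.
So c_3 = h′′′(0)/3! = -15.

-15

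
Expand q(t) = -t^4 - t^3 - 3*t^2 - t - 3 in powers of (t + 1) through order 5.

q(-1) = -5
q′(-1) = 6
q′′(-1) = -12
q′′′(-1) = 18
q^(4)(-1) = -24
q^(5)(-1) = 0
The Taylor polynomial is Σ q^(k)(-1)/k! · (t + 1)^k.

-(t + 1)^4 + 3*(t + 1)^3 - 6*(t + 1)^2 + 6*(t + 1) - 5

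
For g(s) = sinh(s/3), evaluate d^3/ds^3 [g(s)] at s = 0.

1/27

The coefficient of s^3 in the expansion is 1/162, so g′′′(0) = 3! * (1/162) = 1/27.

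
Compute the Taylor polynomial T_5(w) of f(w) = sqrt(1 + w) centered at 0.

7*w^5/256 - 5*w^4/128 + w^3/16 - w^2/8 + w/2 + 1

f(0) = 1
f′(0) = 1/2
f′′(0) = -1/4
f′′′(0) = 3/8
f^(4)(0) = -15/16
f^(5)(0) = 105/32
Dividing each by k! gives the coefficients c_0, ..., c_5.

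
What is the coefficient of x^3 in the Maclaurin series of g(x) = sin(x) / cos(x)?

1/3

Write the quotient as an unknown series and match coefficients against numerator = denominator · series.
g(0) = 0
g′(0) = 1
g′′(0) = 0
g′′′(0) = 2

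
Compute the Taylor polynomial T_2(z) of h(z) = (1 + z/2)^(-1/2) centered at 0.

3*z^2/32 - z/4 + 1

Compute the successive derivatives at the expansion point and divide by k!.
h(0) = 1
h′(0) = -1/4
h′′(0) = 3/16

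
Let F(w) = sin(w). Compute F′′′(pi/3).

The coefficient of (w - pi/3)^3 in the expansion is -1/12, so F′′′(pi/3) = 3! * (-1/12) = -1/2.

-1/2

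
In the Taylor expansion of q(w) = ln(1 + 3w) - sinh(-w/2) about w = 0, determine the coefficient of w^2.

-9/2

Expand each term separately and add.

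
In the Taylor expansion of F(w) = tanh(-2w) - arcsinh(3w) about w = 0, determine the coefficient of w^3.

Add the two expansions coefficient-wise.
F(0) = 0
F′(0) = -5
F′′(0) = 0
F′′′(0) = 43

43/6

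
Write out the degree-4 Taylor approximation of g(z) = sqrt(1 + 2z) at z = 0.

-5*z^4/8 + z^3/2 - z^2/2 + z + 1

Differentiate repeatedly and evaluate at the center.
g(0) = 1
g′(0) = 1
g′′(0) = -1
g′′′(0) = 3
g^(4)(0) = -15
Dividing each by k! gives the coefficients c_0, ..., c_4.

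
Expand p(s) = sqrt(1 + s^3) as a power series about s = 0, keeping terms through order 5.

s^3/2 + 1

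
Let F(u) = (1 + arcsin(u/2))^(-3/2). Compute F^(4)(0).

Compose series: expand the inner function first, then feed it into the outer expansion.
The coefficient of u^4 in the expansion is 395/2048, so F^(4)(0) = 4! * (395/2048) = 1185/256.

1185/256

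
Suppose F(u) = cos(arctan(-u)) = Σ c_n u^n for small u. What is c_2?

-1/2

Compose series: expand the inner function first, then feed it into the outer expansion.
[u^0] = 1;  [u^1] = 0;  [u^2] = -1/2.
So c_2 = F′′(0)/2! = -1/2.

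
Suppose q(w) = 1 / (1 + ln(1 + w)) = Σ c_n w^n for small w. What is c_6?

3289/360

Write 1/(1+u) = 1 - u + u^2 - u^3 + ... and substitute the series for u.
[w^0] = 1;  [w^1] = -1;  [w^2] = 3/2;  [w^3] = -7/3;  [w^4] = 11/3;  [w^5] = -347/60;  [w^6] = 3289/360.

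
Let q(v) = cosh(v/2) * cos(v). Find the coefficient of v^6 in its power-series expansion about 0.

Multiply the two series term by term and collect like powers.
q(0) = 1
q′(0) = 0
q′′(0) = -3/4
q′′′(0) = 0
q^(4)(0) = -7/16
q^(5)(0) = 0
q^(6)(0) = 117/64
The Taylor polynomial is Σ q^(k)(0)/k! · v^k.

13/5120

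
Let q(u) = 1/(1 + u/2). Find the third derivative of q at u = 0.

-3/4

Apply the Taylor formula c_k = f^(k)(a)/k!.
From the series, [u^3] q = -1/8; multiply by 3! = 6 to get -3/4.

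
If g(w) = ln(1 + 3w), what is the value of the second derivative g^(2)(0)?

-9

From the series, [w^2] g = -9/2; multiply by 2! = 2 to get -9.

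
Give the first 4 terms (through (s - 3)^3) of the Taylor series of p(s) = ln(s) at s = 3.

(s - 3)^3/81 - (s - 3)^2/18 + (s - 3)/3 + ln(3)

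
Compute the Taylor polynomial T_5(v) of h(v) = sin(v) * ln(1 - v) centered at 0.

Write out both Maclaurin series and multiply, keeping only the needed powers.
[v^0] = 0;  [v^1] = 0;  [v^2] = -1;  [v^3] = -1/2;  [v^4] = -1/6;  [v^5] = -1/6.

-v^5/6 - v^4/6 - v^3/2 - v^2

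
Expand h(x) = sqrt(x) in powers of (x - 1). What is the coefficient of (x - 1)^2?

-1/8

h(1) = 1
h′(1) = 1/2
h′′(1) = -1/4
So c_2 = h′′(1)/2! = -1/8.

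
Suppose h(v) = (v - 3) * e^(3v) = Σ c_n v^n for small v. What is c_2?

-21/2

Distribute the polynomial across the series and collect like powers.
[v^0] = -3;  [v^1] = -8;  [v^2] = -21/2.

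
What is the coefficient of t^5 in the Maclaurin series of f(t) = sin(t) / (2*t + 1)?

1841/120

Multiply the numerator's expansion by the denominator's geometric series.
f(0) = 0
f′(0) = 1
f′′(0) = -4
f′′′(0) = 23
f^(4)(0) = -184
f^(5)(0) = 1841
So c_5 = f^(5)(0)/5! = 1841/120.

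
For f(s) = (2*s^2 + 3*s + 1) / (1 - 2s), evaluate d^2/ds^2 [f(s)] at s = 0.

Shift and add copies of the series according to the polynomial's terms.
The coefficient of s^2 in the expansion is 12, so f′′(0) = 2! * (12) = 24.

24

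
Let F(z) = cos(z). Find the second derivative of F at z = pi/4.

The coefficient of (z - pi/4)^2 in the expansion is -sqrt(2)/4, so F′′(pi/4) = 2! * (-sqrt(2)/4) = -sqrt(2)/2.

-sqrt(2)/2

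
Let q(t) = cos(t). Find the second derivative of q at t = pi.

1

The coefficient of (t - pi)^2 in the expansion is 1/2, so q′′(pi) = 2! * (1/2) = 1.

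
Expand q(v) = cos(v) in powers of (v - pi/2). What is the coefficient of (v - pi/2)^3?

[(v - pi/2)^0] = 0;  [(v - pi/2)^1] = -1;  [(v - pi/2)^2] = 0;  [(v - pi/2)^3] = 1/6.

1/6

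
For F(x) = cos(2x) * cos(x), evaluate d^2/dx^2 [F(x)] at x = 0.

Take the Cauchy product of the two expansions.
The coefficient of x^2 in the expansion is -5/2, so F′′(0) = 2! * (-5/2) = -5.

-5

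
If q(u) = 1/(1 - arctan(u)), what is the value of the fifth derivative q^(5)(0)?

Compose series: expand the inner function first, then feed it into the outer expansion.
The coefficient of u^5 in the expansion is 1/5, so q^(5)(0) = 5! * (1/5) = 24.

24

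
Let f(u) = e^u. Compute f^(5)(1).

From the series, [(u - 1)^5] f = e/120; multiply by 5! = 120 to get e.

e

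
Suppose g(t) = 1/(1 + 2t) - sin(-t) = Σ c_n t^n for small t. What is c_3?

Combine the two series term by term.
g(0) = 1
g′(0) = -1
g′′(0) = 8
g′′′(0) = -49
So c_3 = g′′′(0)/3! = -49/6.

-49/6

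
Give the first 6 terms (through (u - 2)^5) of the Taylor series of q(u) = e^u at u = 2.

q(2) = e^(2)
q′(2) = e^(2)
q′′(2) = e^(2)
q′′′(2) = e^(2)
q^(4)(2) = e^(2)
q^(5)(2) = e^(2)
The Taylor polynomial is Σ q^(k)(2)/k! · (u - 2)^k.

(u - 2)^5*e^(2)/120 + (u - 2)^4*e^(2)/24 + (u - 2)^3*e^(2)/6 + (u - 2)^2*e^(2)/2 + (u - 2)*e^(2) + e^(2)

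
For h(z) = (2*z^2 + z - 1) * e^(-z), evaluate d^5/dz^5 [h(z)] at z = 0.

Multiply each power in the prefactor through the base expansion.
The coefficient of z^5 in the expansion is -17/60, so h^(5)(0) = 5! * (-17/60) = -34.

-34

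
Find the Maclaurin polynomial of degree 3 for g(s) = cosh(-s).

s^2/2 + 1

g(0) = 1
g′(0) = 0
g′′(0) = 1
g′′′(0) = 0
Dividing each by k! gives the coefficients c_0, ..., c_3.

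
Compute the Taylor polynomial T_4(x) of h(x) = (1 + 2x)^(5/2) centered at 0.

Differentiate repeatedly and evaluate at the center.
h(0) = 1
h′(0) = 5
h′′(0) = 15
h′′′(0) = 15
h^(4)(0) = -15
The Taylor polynomial is Σ h^(k)(0)/k! · x^k.

-5*x^4/8 + 5*x^3/2 + 15*x^2/2 + 5*x + 1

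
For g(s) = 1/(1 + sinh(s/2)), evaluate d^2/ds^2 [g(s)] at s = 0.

Let u equal the inner series; expand the outer function in u and truncate.
The coefficient of s^2 in the expansion is 1/4, so g′′(0) = 2! * (1/4) = 1/2.

1/2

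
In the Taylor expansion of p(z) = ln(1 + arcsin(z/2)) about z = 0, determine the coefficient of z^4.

-5/192

Let u equal the inner series; expand the outer function in u and truncate.
p(0) = 0
p′(0) = 1/2
p′′(0) = -1/4
p′′′(0) = 3/8
p^(4)(0) = -5/8
Dividing each by k! gives the coefficients c_0, ..., c_4.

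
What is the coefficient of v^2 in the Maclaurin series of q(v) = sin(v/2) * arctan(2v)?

1

Write out both Maclaurin series and multiply, keeping only the needed powers.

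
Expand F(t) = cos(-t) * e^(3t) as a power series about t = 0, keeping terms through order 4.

7*t^4/6 + 3*t^3 + 4*t^2 + 3*t + 1

Write out both Maclaurin series and multiply, keeping only the needed powers.
F(0) = 1
F′(0) = 3
F′′(0) = 8
F′′′(0) = 18
F^(4)(0) = 28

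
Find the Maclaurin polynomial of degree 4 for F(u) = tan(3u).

9*u^3 + 3*u

[u^0] = 0;  [u^1] = 3;  [u^2] = 0;  [u^3] = 9;  [u^4] = 0.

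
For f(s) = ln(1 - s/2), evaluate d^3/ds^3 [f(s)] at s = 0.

-1/4

Apply the Taylor formula c_k = f^(k)(a)/k!.
From the series, [s^3] f = -1/24; multiply by 3! = 6 to get -1/4.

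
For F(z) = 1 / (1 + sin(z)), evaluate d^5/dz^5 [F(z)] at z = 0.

-61

Expand as Σ (-1)^k u^k with u equal to the inner function's series.
The coefficient of z^5 in the expansion is -61/120, so F^(5)(0) = 5! * (-61/120) = -61.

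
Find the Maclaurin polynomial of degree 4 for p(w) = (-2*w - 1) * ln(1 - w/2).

Shift and add copies of the series according to the polynomial's terms.

19*w^4/192 + 7*w^3/24 + 9*w^2/8 + w/2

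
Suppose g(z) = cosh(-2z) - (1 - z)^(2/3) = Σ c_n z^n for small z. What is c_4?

Add the two expansions coefficient-wise.

169/243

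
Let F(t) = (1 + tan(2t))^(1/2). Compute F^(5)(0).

601

Compose series: expand the inner function first, then feed it into the outer expansion.
The coefficient of t^5 in the expansion is 601/120, so F^(5)(0) = 5! * (601/120) = 601.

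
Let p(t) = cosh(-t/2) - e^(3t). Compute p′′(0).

-35/4

Combine the two series term by term.
From the series, [t^2] p = -35/8; multiply by 2! = 2 to get -35/4.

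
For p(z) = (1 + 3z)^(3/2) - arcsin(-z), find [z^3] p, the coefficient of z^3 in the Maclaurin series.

Expand each term separately and add.
So c_3 = p′′′(0)/3! = -73/48.

-73/48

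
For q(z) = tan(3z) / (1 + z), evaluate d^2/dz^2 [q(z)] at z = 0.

Expand each factor separately, then convolve coefficients.
The coefficient of z^2 in the expansion is -3, so q′′(0) = 2! * (-3) = -6.

-6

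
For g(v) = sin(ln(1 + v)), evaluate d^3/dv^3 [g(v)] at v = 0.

Plug the Maclaurin series of the inner function into that of the outer and collect terms.
The coefficient of v^3 in the expansion is 1/6, so g′′′(0) = 3! * (1/6) = 1.

1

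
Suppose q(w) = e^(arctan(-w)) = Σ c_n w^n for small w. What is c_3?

1/6

Let u equal the inner series; expand the outer function in u and truncate.
q(0) = 1
q′(0) = -1
q′′(0) = 1
q′′′(0) = 1
So c_3 = q′′′(0)/3! = 1/6.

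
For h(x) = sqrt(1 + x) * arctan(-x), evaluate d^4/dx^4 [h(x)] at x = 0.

Take the Cauchy product of the two expansions.
From the series, [x^4] h = 5/48; multiply by 4! = 24 to get 5/2.

5/2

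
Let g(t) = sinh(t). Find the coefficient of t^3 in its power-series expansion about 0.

Compute the successive derivatives at the expansion point and divide by k!.
g(0) = 0
g′(0) = 1
g′′(0) = 0
g′′′(0) = 1
So c_3 = g′′′(0)/3! = 1/6.

1/6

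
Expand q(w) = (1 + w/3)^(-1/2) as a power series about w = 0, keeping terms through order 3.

-5*w^3/432 + w^2/24 - w/6 + 1

q(0) = 1
q′(0) = -1/6
q′′(0) = 1/12
q′′′(0) = -5/72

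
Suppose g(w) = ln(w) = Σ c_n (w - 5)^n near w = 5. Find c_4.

-1/2500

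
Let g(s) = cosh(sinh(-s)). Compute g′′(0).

Let u equal the inner series; expand the outer function in u and truncate.
The coefficient of s^2 in the expansion is 1/2, so g′′(0) = 2! * (1/2) = 1.

1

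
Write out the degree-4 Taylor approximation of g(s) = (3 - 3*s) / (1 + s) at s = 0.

6*s^4 - 6*s^3 + 6*s^2 - 6*s + 3

Distribute the polynomial across the series and collect like powers.
[s^0] = 3;  [s^1] = -6;  [s^2] = 6;  [s^3] = -6;  [s^4] = 6.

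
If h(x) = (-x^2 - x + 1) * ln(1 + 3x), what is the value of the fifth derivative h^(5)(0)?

7182

Multiply each power in the prefactor through the base expansion.
The coefficient of x^5 in the expansion is 1197/20, so h^(5)(0) = 5! * (1197/20) = 7182.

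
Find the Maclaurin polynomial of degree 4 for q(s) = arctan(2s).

-8*s^3/3 + 2*s

q(0) = 0
q′(0) = 2
q′′(0) = 0
q′′′(0) = -16
q^(4)(0) = 0
The Taylor polynomial is Σ q^(k)(0)/k! · s^k.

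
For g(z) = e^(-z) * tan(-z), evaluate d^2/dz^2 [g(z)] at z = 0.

Multiply the two series term by term and collect like powers.
The coefficient of z^2 in the expansion is 1, so g′′(0) = 2! * (1) = 2.

2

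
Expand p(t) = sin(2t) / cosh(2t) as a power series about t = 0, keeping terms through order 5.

Invert the denominator's series and multiply.

48*t^5/5 - 16*t^3/3 + 2*t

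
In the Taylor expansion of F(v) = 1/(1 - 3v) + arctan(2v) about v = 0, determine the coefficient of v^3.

73/3

Combine the two series term by term.
[v^0] = 1;  [v^1] = 5;  [v^2] = 9;  [v^3] = 73/3.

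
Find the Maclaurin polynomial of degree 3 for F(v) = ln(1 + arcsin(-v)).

-v^3/2 - v^2/2 - v

Plug the Maclaurin series of the inner function into that of the outer and collect terms.
F(0) = 0
F′(0) = -1
F′′(0) = -1
F′′′(0) = -3
Then c_k = F^(k)(0)/k! gives each Taylor coefficient.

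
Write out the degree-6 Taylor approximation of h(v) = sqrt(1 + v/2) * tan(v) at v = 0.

Expand each factor separately, then convolve coefficients.
h(0) = 0
h′(0) = 1
h′′(0) = 1/2
h′′′(0) = 29/16
h^(4)(0) = 35/16
h^(5)(0) = 3701/256
h^(6)(0) = 13563/512

1507*v^6/40960 + 3701*v^5/30720 + 35*v^4/384 + 29*v^3/96 + v^2/4 + v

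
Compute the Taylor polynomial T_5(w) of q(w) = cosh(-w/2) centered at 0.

[w^0] = 1;  [w^1] = 0;  [w^2] = 1/8;  [w^3] = 0;  [w^4] = 1/384;  [w^5] = 0.

w^4/384 + w^2/8 + 1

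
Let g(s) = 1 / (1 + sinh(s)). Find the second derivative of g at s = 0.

2

Write 1/(1+u) = 1 - u + u^2 - u^3 + ... and substitute the series for u.
The coefficient of s^2 in the expansion is 1, so g′′(0) = 2! * (1) = 2.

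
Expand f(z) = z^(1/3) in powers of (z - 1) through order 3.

Apply the Taylor formula c_k = f^(k)(a)/k!.
[(z - 1)^0] = 1;  [(z - 1)^1] = 1/3;  [(z - 1)^2] = -1/9;  [(z - 1)^3] = 5/81.

5*(z - 1)^3/81 - (z - 1)^2/9 + (z - 1)/3 + 1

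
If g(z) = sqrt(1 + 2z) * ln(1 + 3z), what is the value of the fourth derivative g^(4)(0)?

Take the Cauchy product of the two expansions.
The coefficient of z^4 in the expansion is -15/2, so g^(4)(0) = 4! * (-15/2) = -180.

-180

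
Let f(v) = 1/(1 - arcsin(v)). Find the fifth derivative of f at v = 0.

189

Let u equal the inner series; expand the outer function in u and truncate.
The coefficient of v^5 in the expansion is 63/40, so f^(5)(0) = 5! * (63/40) = 189.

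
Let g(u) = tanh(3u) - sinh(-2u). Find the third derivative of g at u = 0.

Combine the two series term by term.
The coefficient of u^3 in the expansion is -23/3, so g′′′(0) = 3! * (-23/3) = -46.

-46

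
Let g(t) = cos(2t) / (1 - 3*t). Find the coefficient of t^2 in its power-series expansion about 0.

7

Multiply the numerator's expansion by the denominator's geometric series.
g(0) = 1
g′(0) = 3
g′′(0) = 14
So c_2 = g′′(0)/2! = 7.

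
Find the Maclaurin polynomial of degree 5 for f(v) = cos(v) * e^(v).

-v^5/30 - v^4/6 - v^3/3 + v + 1

Expand each factor separately, then convolve coefficients.
f(0) = 1
f′(0) = 1
f′′(0) = 0
f′′′(0) = -2
f^(4)(0) = -4
f^(5)(0) = -4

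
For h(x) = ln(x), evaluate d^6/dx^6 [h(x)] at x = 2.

The coefficient of (x - 2)^6 in the expansion is -1/384, so h^(6)(2) = 6! * (-1/384) = -15/8.

-15/8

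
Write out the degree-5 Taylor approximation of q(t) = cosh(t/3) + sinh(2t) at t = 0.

4*t^5/15 + t^4/1944 + 4*t^3/3 + t^2/18 + 2*t + 1

Combine the two series term by term.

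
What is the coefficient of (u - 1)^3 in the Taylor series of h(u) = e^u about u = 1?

e/6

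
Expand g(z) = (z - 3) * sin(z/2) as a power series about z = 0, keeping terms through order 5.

Shift and add copies of the series according to the polynomial's terms.
[z^0] = 0;  [z^1] = -3/2;  [z^2] = 1/2;  [z^3] = 1/16;  [z^4] = -1/48;  [z^5] = -1/1280.

-z^5/1280 - z^4/48 + z^3/16 + z^2/2 - 3*z/2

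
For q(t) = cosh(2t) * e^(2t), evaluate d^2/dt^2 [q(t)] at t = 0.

8

Multiply the two series term by term and collect like powers.
From the series, [t^2] q = 4; multiply by 2! = 2 to get 8.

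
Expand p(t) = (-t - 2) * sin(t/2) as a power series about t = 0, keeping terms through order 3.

t^3/24 - t^2/2 - t

Multiply each power in the prefactor through the base expansion.
p(0) = 0
p′(0) = -1
p′′(0) = -1
p′′′(0) = 1/4
Then c_k = p^(k)(0)/k! gives each Taylor coefficient.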